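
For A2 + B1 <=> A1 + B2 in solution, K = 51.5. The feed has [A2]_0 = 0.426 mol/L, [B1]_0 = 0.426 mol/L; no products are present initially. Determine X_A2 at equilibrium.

X = 0.878

Let X = conversion of A2; extent ξ = 0.426·X mol/L.
Concentrations: [A2] = 0.426 − 0.426X; [B1] = 0.426 − 0.426X; [A1] = 0.426X; [B2] = 0.426X.
K = [A1] [B2] / ([A2] [B1]).
Equating to 51.5: the physical root is X = 0.878.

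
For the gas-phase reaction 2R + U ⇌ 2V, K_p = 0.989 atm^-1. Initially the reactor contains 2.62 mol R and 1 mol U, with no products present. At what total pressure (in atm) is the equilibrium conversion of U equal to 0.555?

P = 3.76 atm

Take 1 mol U as basis and let X be its fractional conversion, so ξ = X.
At extent ξ: n_R = 2.62 − 2X; n_U = 1 − X; n_V = 2X.
Summing: n_T = 3.62 − X.
K_p = p_V^2 / (p_R^2 p_U) with p_i = (n_i/n_T)·P.
At X = 0.555: the mole-fraction product g(X) = Π y_i^ν_i = 3.722. Since K_p = g(X)·P^{-1}, P = (g/K_p)^(1/1) = (3.722/0.989)^(1/1) = 3.76 atm.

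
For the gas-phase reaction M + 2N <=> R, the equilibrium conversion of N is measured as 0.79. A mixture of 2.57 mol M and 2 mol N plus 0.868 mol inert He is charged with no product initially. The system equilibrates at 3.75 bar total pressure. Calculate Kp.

Basis: 2 mol N initially; let X = conversion of N. Extent ξ = X.
Moles: n_M = 2.57 − X; n_N = 2 − 2X; n_R = X; n_I = 0.868 (inert).
n_T = Σnᵢ = 5.44 − 2X.
At X = 0.79: n_M = 1.78, n_N = 0.42, n_R = 0.79, n_T = 3.86.
p_i = (n_i/n_T)·P. Kp = p_R / (p_M p_N^2) = 2.66 bar^-2.

Kp = 2.66 bar^-2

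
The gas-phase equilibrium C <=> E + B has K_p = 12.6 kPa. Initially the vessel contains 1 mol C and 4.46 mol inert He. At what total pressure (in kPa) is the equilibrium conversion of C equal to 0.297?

Take 1 mol C as basis and let X be its fractional conversion, so ξ = X.
Moles: n_C = 1 − X; n_E = X; n_B = X; n_I = 4.46 (inert).
Total moles n_T = 5.46 + X.
K_p = p_E p_B / (p_C) with p_i = (n_i/n_T)·P.
At X = 0.297: the mole-fraction product g(X) = Π y_i^ν_i = 0.0218. Since K_p = g(X)·P^{1}, P = (K_p/g)^(1/1) = (12.6/0.0218)^(1/1) = 578 kPa.

P = 578 kPa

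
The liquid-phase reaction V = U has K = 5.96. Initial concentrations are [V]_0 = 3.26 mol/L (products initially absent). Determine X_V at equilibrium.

X = 0.856

Let X = conversion of V; extent ξ = 3.26·X mol/L.
Concentrations: [V] = 3.26 − 3.26X; [U] = 3.26X.
K = [U] / ([V]).
Equating to 5.96: the physical root is X = 0.856.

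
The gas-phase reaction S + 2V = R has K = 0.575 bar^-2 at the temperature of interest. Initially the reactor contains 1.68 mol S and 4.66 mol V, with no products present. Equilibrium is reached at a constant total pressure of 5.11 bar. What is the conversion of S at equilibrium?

X = 0.811

Let X = conversion of S (basis 1.68 mol S); extent of reaction ξ = 1.68X.
Moles: n_S = 1.68 − 1.68X; n_V = 4.66 − 3.36X; n_R = 1.68X.
Summing: n_T = 6.34 − 3.36X.
Mole fractions y_i = n_i/n_T; K = p_R / (p_S p_V^2) with p_i = y_i·P.
This yields a degree-3 equation in X; solving on (0,1), X = 0.811.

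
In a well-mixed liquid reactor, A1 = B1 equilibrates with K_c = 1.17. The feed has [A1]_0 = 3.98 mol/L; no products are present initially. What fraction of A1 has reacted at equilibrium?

Let X = conversion of A1; extent ξ = 3.98·X mol/L.
Concentrations: [A1] = 3.98 − 3.98X; [B1] = 3.98X.
K_c = [B1] / ([A1]).
Equating to 1.17: the physical root is X = 0.539.

X = 0.539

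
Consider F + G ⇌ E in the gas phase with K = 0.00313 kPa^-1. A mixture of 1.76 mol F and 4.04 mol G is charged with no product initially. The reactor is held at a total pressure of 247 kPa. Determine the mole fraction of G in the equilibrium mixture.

Let X = conversion of F (basis 1.76 mol F); extent of reaction ξ = 1.76X.
Species balance: n_F = 1.76 − 1.76X; n_G = 4.04 − 1.76X; n_E = 1.76X.
Summing: n_T = 5.8 − 1.76X.
With p_i = (n_i/n_T)P, K = p_E / (p_F p_G).
Equating to 0.00313 kPa^-1 and solving on 0 < X < 1: X = 0.338.
Then n_G = 3.44, n_T = 5.2, so y_G = 0.662.

y_G = 0.662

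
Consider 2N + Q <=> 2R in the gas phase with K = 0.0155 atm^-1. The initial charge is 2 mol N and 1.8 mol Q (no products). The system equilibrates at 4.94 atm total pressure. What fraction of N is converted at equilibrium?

X = 0.157

Let X = conversion of N (basis 2 mol N); extent of reaction ξ = X.
Mole table: n_N = 2 − 2X; n_Q = 1.8 − X; n_R = 2X.
Total moles n_T = 3.8 − X.
y_i = n_i/n_T, p_i = y_i·P. K = p_R^2 / (p_N^2 p_Q).
This yields a degree-3 equation in X; solving on (0,1), X = 0.157.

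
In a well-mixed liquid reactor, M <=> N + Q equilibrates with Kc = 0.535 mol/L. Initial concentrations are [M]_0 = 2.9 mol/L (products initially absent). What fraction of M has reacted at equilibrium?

X = 0.347

Let X = conversion of M; extent ξ = 2.9·X mol/L.
Concentrations: [M] = 2.9 − 2.9X; [N] = 2.9X; [Q] = 2.9X.
Kc = [N] [Q] / ([M]).
This equals 0.535 at X = 0.347 (the root in 0 < X < 1).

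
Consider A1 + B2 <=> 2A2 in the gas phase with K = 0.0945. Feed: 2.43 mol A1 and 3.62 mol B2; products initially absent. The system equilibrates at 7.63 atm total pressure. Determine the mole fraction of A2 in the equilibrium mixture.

y_A2 = 0.130

Basis: 2.43 mol A1 initially; let X = conversion of A1. Extent ξ = 2.43X.
Moles: n_A1 = 2.43 − 2.43X; n_B2 = 3.62 − 2.43X; n_A2 = 4.86X.
Total moles n_T = 6.05 (Δν = 0, constant).
y_i = n_i/n_T, p_i = y_i·P. K = p_A2^2 / (p_A1 p_B2).
Setting this equal to 0.0945 and taking the physical root (0 < X < 1) gives X = 0.162.
Then n_A2 = 0.788, n_T = 6.05, so y_A2 = 0.130.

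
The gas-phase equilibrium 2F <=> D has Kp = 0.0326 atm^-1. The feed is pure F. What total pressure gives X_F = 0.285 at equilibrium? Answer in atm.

P = 7.33 atm

Basis: 1 mol F initially; let X = conversion of F. Extent ξ = 0.5X.
Mole table: n_F = 1 − X; n_D = 0.5X.
Total moles n_T = 1 − 0.5X.
Kp = p_D / (p_F^2) with p_i = (n_i/n_T)·P.
At X = 0.285: the mole-fraction product g(X) = Π y_i^ν_i = 0.239. Since Kp = g(X)·P^{-1}, P = (g/Kp)^(1/1) = (0.239/0.0326)^(1/1) = 7.33 atm.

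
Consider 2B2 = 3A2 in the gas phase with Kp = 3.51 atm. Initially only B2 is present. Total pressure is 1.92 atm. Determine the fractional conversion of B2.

Basis: 1 mol B2 initially; let X = conversion of B2. Extent ξ = 0.5X.
Species balance: n_B2 = 1 − X; n_A2 = 1.5X.
n_T = Σnᵢ = 1 + 0.5X.
y_i = n_i/n_T, p_i = y_i·P. Kp = p_A2^3 / (p_B2^2).
Substituting and setting equal to 3.51 atm gives a polynomial in X; the root in (0,1) is X = 0.532.

X = 0.532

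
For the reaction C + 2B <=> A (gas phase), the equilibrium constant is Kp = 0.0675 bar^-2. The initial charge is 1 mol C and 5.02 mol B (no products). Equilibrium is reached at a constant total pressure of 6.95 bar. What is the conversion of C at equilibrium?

X = 0.669

Let X = conversion of C (basis 1 mol C); extent of reaction ξ = X.
Species balance: n_C = 1 − X; n_B = 5.02 − 2X; n_A = X.
n_T = Σnᵢ = 6.02 − 2X.
y_i = n_i/n_T, p_i = y_i·P. Kp = p_A / (p_C p_B^2).
Equating to 0.0675 bar^-2 and solving on 0 < X < 1: X = 0.669.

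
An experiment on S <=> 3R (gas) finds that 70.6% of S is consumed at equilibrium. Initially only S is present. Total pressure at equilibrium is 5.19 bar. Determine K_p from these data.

K_p = 150 bar^2

Let X = conversion of S (basis 1 mol S); extent of reaction ξ = X.
Mole table: n_S = 1 − X; n_R = 3X.
Summing: n_T = 1 + 2X.
At X = 0.706: n_S = 0.294, n_R = 2.12, n_T = 2.41.
p_i = (n_i/n_T)·P. K_p = p_R^3 / (p_S) = 150 bar^2.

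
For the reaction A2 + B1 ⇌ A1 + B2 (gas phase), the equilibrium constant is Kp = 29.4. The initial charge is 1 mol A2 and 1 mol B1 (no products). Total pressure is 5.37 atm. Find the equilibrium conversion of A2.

X = 0.844

Take 1 mol A2 as basis and let X be its fractional conversion, so ξ = X.
Moles: n_A2 = 1 − X; n_B1 = 1 − X; n_A1 = X; n_B2 = X.
n_T stays at 2 (no change in mole number).
y_i = n_i/n_T, p_i = y_i·P. Kp = p_A1 p_B2 / (p_A2 p_B1).
This yields a degree-2 equation in X; solving on (0,1), X = 0.844.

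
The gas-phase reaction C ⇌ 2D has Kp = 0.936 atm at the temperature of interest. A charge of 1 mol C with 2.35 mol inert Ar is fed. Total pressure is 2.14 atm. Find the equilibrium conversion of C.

Let X = conversion of C (basis 1 mol C); extent of reaction ξ = X.
Moles: n_C = 1 − X; n_D = 2X; n_I = 2.35 (inert).
Summing: n_T = 3.35 + X.
y_i = n_i/n_T, p_i = y_i·P. Kp = p_D^2 / (p_C).
Setting this equal to 0.936 atm and taking the physical root (0 < X < 1) gives X = 0.470.

X = 0.470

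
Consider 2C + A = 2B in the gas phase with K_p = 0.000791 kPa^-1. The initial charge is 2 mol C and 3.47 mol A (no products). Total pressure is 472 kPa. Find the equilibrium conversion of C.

X = 0.323

Let X = conversion of C (basis 2 mol C); extent of reaction ξ = X.
Moles: n_C = 2 − 2X; n_A = 3.47 − X; n_B = 2X.
Total moles n_T = 5.47 − X.
Mole fractions y_i = n_i/n_T; K_p = p_B^2 / (p_C^2 p_A) with p_i = y_i·P.
Equating to 0.000791 kPa^-1 and solving on 0 < X < 1: X = 0.323.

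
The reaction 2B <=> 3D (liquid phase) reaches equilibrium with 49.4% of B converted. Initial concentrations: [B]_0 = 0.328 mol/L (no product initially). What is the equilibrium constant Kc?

Let X = conversion of B.
Concentrations: [B] = 0.328 − 0.328X; [D] = 0.492X.
At X = 0.494: [B] = 0.166, [D] = 0.243.
Kc = [D]^3 / ([B]^2) = 0.521 mol/L.

Kc = 0.521 mol/L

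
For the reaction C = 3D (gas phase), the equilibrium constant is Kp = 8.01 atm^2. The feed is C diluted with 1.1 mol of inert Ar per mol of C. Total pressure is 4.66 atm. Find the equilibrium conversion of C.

Take 1 mol C as basis and let X be its fractional conversion, so ξ = X.
At extent ξ: n_C = 1 − X; n_D = 3X; n_I = 1.1 (inert).
Summing: n_T = 2.1 + 2X.
With p_i = (n_i/n_T)P, Kp = p_D^3 / (p_C).
Equating to 8.01 atm^2 and solving on 0 < X < 1: X = 0.410.

X = 0.410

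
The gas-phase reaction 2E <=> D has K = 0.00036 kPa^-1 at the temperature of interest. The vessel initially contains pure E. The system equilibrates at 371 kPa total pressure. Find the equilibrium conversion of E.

Take 1 mol E as basis and let X be its fractional conversion, so ξ = 0.5X.
Moles: n_E = 1 − X; n_D = 0.5X.
n_T = Σnᵢ = 1 − 0.5X.
y_i = n_i/n_T, p_i = y_i·P. K = p_D / (p_E^2).
Equating to 0.00036 kPa^-1 and solving on 0 < X < 1: X = 0.193.

X = 0.193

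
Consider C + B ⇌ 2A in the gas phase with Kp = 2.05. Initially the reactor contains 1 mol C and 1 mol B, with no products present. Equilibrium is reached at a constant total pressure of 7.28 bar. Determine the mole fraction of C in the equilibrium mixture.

Basis: 1 mol C initially; let X = conversion of C. Extent ξ = X.
Moles: n_C = 1 − X; n_B = 1 − X; n_A = 2X.
Since Δν = 0, n_T = 2 throughout.
y_i = n_i/n_T, p_i = y_i·P. Kp = p_A^2 / (p_C p_B).
Equating to 2.05 and solving on 0 < X < 1: X = 0.417.
Then n_C = 0.583, n_T = 2, so y_C = 0.291.

y_C = 0.291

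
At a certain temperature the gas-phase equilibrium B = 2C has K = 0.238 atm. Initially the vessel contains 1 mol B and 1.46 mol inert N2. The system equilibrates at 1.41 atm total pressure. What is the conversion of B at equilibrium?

X = 0.287

Let X = conversion of B (basis 1 mol B); extent of reaction ξ = X.
Species balance: n_B = 1 − X; n_C = 2X; n_I = 1.46 (inert).
n_T = Σnᵢ = 2.46 + X.
With p_i = (n_i/n_T)P, K = p_C^2 / (p_B).
Setting this equal to 0.238 atm and taking the physical root (0 < X < 1) gives X = 0.287.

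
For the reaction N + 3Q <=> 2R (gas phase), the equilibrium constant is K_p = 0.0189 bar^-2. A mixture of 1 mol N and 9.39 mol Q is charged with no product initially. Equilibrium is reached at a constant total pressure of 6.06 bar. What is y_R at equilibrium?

Basis: 1 mol N initially; let X = conversion of N. Extent ξ = X.
Mole table: n_N = 1 − X; n_Q = 9.39 − 3X; n_R = 2X.
Summing: n_T = 10.4 − 2X.
Mole fractions y_i = n_i/n_T; K_p = p_R^2 / (p_N p_Q^3) with p_i = y_i·P.
This yields a degree-4 equation in X; solving on (0,1), X = 0.600.
Then n_R = 1.2, n_T = 9.19, so y_R = 0.131.

y_R = 0.131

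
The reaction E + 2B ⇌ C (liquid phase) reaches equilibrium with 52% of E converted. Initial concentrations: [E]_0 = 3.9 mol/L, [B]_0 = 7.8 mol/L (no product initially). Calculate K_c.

K_c = 0.0773 (mol/L)^-2

Let X = conversion of E.
Concentrations: [E] = 3.9 − 3.9X; [B] = 7.8 − 7.8X; [C] = 3.9X.
At X = 0.52: [E] = 1.87, [B] = 3.74, [C] = 2.03.
K_c = [C] / ([E] [B]^2) = 0.0773 (mol/L)^-2.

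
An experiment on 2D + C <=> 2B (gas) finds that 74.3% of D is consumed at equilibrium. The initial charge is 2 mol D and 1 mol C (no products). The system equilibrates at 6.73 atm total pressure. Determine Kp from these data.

Let X = conversion of D (basis 2 mol D); extent of reaction ξ = X.
Moles: n_D = 2 − 2X; n_C = 1 − X; n_B = 2X.
Total moles n_T = 3 − X.
At X = 0.743: n_D = 0.514, n_C = 0.257, n_B = 1.49, n_T = 2.26.
p_i = (n_i/n_T)·P. Kp = p_B^2 / (p_D^2 p_C) = 10.9 atm^-1.

Kp = 10.9 atm^-1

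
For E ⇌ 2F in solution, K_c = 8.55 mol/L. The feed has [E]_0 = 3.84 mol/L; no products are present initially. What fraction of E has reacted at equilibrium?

Let X = conversion of E; extent ξ = 3.84·X mol/L.
Concentrations: [E] = 3.84 − 3.84X; [F] = 7.68X.
K_c = [F]^2 / ([E]).
Equating to 8.55 mol/L: the physical root is X = 0.518.

X = 0.518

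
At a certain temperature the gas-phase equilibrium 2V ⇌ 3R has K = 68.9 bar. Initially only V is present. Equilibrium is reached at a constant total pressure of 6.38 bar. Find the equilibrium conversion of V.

X = 0.712

Let X = conversion of V (basis 1 mol V); extent of reaction ξ = 0.5X.
At extent ξ: n_V = 1 − X; n_R = 1.5X.
Total moles n_T = 1 + 0.5X.
With p_i = (n_i/n_T)P, K = p_R^3 / (p_V^2).
This yields a degree-3 equation in X; solving on (0,1), X = 0.712.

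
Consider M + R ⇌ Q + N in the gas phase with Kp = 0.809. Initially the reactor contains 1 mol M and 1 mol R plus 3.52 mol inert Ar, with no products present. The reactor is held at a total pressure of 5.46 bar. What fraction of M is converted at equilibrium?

X = 0.474

Take 1 mol M as basis and let X be its fractional conversion, so ξ = X.
At extent ξ: n_M = 1 − X; n_R = 1 − X; n_Q = X; n_N = X; n_I = 3.52 (inert).
Total moles n_T = 5.52 (Δν = 0, constant).
Mole fractions y_i = n_i/n_T; Kp = p_Q p_N / (p_M p_R) with p_i = y_i·P.
This yields a degree-2 equation in X; solving on (0,1), X = 0.474.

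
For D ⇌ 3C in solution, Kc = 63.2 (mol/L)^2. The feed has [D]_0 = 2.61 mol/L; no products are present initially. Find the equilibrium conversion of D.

Let X = conversion of D; extent ξ = 2.61·X mol/L.
Concentrations: [D] = 2.61 − 2.61X; [C] = 7.83X.
Kc = [C]^3 / ([D]).
Setting equal to 63.2 and solving for X on (0,1) gives X = 0.540.

X = 0.540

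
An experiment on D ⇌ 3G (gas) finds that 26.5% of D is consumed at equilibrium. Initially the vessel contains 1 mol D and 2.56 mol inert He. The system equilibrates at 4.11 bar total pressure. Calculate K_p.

K_p = 0.69 bar^2

Let X = conversion of D (basis 1 mol D); extent of reaction ξ = X.
Mole table: n_D = 1 − X; n_G = 3X; n_I = 2.56 (inert).
n_T = Σnᵢ = 3.56 + 2X.
At X = 0.265: n_D = 0.735, n_G = 0.795, n_T = 4.09.
p_i = (n_i/n_T)·P. K_p = p_G^3 / (p_D) = 0.69 bar^2.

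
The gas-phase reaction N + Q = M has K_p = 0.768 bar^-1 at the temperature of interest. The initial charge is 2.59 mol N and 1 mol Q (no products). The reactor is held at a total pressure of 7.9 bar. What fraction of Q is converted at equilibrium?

X = 0.796

Basis: 1 mol Q initially; let X = conversion of Q. Extent ξ = X.
Mole table: n_N = 2.59 − X; n_Q = 1 − X; n_M = X.
Total moles n_T = 3.59 − X.
y_i = n_i/n_T, p_i = y_i·P. K_p = p_M / (p_N p_Q).
This yields a degree-2 equation in X; solving on (0,1), X = 0.796.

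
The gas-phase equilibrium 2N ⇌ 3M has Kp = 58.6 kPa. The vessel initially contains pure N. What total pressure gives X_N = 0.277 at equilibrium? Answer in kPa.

Basis: 1 mol N initially; let X = conversion of N. Extent ξ = 0.5X.
Moles: n_N = 1 − X; n_M = 1.5X.
Summing: n_T = 1 + 0.5X.
Kp = p_M^3 / (p_N^2) with p_i = (n_i/n_T)·P.
At X = 0.277: the mole-fraction product g(X) = Π y_i^ν_i = 0.1205. Since Kp = g(X)·P^{1}, P = (Kp/g)^(1/1) = (58.6/0.1205)^(1/1) = 486 kPa.

P = 486 kPa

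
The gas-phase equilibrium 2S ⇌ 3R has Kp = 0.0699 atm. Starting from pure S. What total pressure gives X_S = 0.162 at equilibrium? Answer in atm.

P = 3.7 atm

Take 1 mol S as basis and let X be its fractional conversion, so ξ = 0.5X.
At extent ξ: n_S = 1 − X; n_R = 1.5X.
Total moles n_T = 1 + 0.5X.
Kp = p_R^3 / (p_S^2) with p_i = (n_i/n_T)·P.
At X = 0.162: the mole-fraction product g(X) = Π y_i^ν_i = 0.0189. Since Kp = g(X)·P^{1}, P = (Kp/g)^(1/1) = (0.0699/0.0189)^(1/1) = 3.7 atm.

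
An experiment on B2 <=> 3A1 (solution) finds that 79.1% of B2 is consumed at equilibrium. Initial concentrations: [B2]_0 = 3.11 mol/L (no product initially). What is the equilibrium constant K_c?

Let X = conversion of B2.
Concentrations: [B2] = 3.11 − 3.11X; [A1] = 9.33X.
At X = 0.791: [B2] = 0.65, [A1] = 7.38.
K_c = [A1]^3 / ([B2]) = 618 (mol/L)^2.

K_c = 618 (mol/L)^2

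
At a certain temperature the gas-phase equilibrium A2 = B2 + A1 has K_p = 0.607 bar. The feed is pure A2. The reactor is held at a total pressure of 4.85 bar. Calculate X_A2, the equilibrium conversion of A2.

Basis: 1 mol A2 initially; let X = conversion of A2. Extent ξ = X.
Mole table: n_A2 = 1 − X; n_B2 = X; n_A1 = X.
Summing: n_T = 1 + X.
y_i = n_i/n_T, p_i = y_i·P. K_p = p_B2 p_A1 / (p_A2).
Equating to 0.607 bar and solving on 0 < X < 1: X = 0.334.

X = 0.334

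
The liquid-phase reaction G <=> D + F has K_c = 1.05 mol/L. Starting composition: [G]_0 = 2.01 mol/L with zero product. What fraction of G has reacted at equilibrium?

Let X = conversion of G; extent ξ = 2.01·X mol/L.
Concentrations: [G] = 2.01 − 2.01X; [D] = 2.01X; [F] = 2.01X.
K_c = [D] [F] / ([G]).
Setting equal to 1.05 and solving for X on (0,1) gives X = 0.507.

X = 0.507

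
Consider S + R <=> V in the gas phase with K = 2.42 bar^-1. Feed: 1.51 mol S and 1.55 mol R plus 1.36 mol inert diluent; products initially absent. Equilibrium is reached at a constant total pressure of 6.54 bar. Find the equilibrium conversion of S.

Take 1.51 mol S as basis and let X be its fractional conversion, so ξ = 1.51X.
Species balance: n_S = 1.51 − 1.51X; n_R = 1.55 − 1.51X; n_V = 1.51X; n_I = 1.36 (inert).
Total moles n_T = 4.42 − 1.51X.
y_i = n_i/n_T, p_i = y_i·P. K = p_V / (p_S p_R).
Equating to 2.42 bar^-1 and solving on 0 < X < 1: X = 0.699.

X = 0.699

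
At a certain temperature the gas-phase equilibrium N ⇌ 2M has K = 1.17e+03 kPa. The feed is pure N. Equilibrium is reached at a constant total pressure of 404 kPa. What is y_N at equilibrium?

Take 1 mol N as basis and let X be its fractional conversion, so ξ = X.
At extent ξ: n_N = 1 − X; n_M = 2X.
Total moles n_T = 1 + X.
Mole fractions y_i = n_i/n_T; K = p_M^2 / (p_N) with p_i = y_i·P.
Substituting and setting equal to 1.17e+03 kPa gives a polynomial in X; the root in (0,1) is X = 0.648.
Then n_N = 0.352, n_T = 1.65, so y_N = 0.214.

y_N = 0.214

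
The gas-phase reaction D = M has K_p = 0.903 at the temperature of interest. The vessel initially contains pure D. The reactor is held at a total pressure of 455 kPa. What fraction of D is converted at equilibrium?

X = 0.475

Take 1 mol D as basis and let X be its fractional conversion, so ξ = X.
Moles: n_D = 1 − X; n_M = X.
n_T stays at 1 (no change in mole number).
y_i = n_i/n_T, p_i = y_i·P. K_p = p_M / (p_D).
This yields a degree-1 equation in X; solving on (0,1), X = 0.475.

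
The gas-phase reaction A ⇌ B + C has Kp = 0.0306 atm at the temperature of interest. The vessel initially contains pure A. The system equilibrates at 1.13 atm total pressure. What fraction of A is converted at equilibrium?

X = 0.162

Basis: 1 mol A initially; let X = conversion of A. Extent ξ = X.
At extent ξ: n_A = 1 − X; n_B = X; n_C = X.
Summing: n_T = 1 + X.
Mole fractions y_i = n_i/n_T; Kp = p_B p_C / (p_A) with p_i = y_i·P.
This yields a degree-2 equation in X; solving on (0,1), X = 0.162.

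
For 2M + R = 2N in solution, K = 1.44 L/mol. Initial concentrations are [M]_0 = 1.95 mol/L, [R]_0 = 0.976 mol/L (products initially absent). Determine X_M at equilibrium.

Let X = conversion of M; extent ξ = 1.95X/2 mol/L.
Concentrations: [M] = 1.95 − 1.95X; [R] = 0.976 − 0.975X; [N] = 1.95X.
K = [N]^2 / ([M]^2 [R]).
Setting equal to 1.44 and solving for X on (0,1) gives X = 0.465.

X = 0.465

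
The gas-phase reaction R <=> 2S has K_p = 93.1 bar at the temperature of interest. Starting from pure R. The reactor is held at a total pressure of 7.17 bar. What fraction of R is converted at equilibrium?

X = 0.874

Take 1 mol R as basis and let X be its fractional conversion, so ξ = X.
At extent ξ: n_R = 1 − X; n_S = 2X.
n_T = Σnᵢ = 1 + X.
With p_i = (n_i/n_T)P, K_p = p_S^2 / (p_R).
This yields a degree-2 equation in X; solving on (0,1), X = 0.874.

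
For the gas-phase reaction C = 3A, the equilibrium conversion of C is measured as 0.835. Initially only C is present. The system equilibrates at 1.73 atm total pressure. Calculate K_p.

Let X = conversion of C (basis 1 mol C); extent of reaction ξ = X.
At extent ξ: n_C = 1 − X; n_A = 3X.
Total moles n_T = 1 + 2X.
At X = 0.835: n_C = 0.165, n_A = 2.5, n_T = 2.67.
p_i = (n_i/n_T)·P. K_p = p_A^3 / (p_C) = 40 atm^2.

K_p = 40 atm^2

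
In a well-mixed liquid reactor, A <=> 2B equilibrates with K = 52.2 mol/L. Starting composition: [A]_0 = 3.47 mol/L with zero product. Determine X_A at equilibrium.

X = 0.821

Let X = conversion of A; extent ξ = 3.47·X mol/L.
Concentrations: [A] = 3.47 − 3.47X; [B] = 6.94X.
K = [B]^2 / ([A]).
This equals 52.2 at X = 0.821 (the root in 0 < X < 1).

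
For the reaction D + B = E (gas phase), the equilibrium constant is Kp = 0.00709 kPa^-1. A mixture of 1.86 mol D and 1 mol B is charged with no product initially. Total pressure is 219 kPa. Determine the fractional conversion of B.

Take 1 mol B as basis and let X be its fractional conversion, so ξ = X.
Moles: n_D = 1.86 − X; n_B = 1 − X; n_E = X.
Total moles n_T = 2.86 − X.
With p_i = (n_i/n_T)P, Kp = p_E / (p_D p_B).
This yields a degree-2 equation in X; solving on (0,1), X = 0.474.

X = 0.474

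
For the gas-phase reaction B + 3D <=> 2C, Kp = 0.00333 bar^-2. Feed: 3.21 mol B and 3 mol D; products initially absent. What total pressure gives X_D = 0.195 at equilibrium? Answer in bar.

Basis: 3 mol D initially; let X = conversion of D. Extent ξ = X.
Moles: n_B = 3.21 − X; n_D = 3 − 3X; n_C = 2X.
Total moles n_T = 6.21 − 2X.
Kp = p_C^2 / (p_B p_D^3) with p_i = (n_i/n_T)·P.
At X = 0.195: the mole-fraction product g(X) = Π y_i^ν_i = 0.1213. Since Kp = g(X)·P^{-2}, P = (g/Kp)^(1/2) = (0.1213/0.00333)^(1/2) = 6.04 bar.

P = 6.04 bar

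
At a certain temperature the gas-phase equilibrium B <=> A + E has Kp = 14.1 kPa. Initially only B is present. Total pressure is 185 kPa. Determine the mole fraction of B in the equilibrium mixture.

y_B = 0.580

Let X = conversion of B (basis 1 mol B); extent of reaction ξ = X.
Moles: n_B = 1 − X; n_A = X; n_E = X.
Total moles n_T = 1 + X.
y_i = n_i/n_T, p_i = y_i·P. Kp = p_A p_E / (p_B).
This yields a degree-2 equation in X; solving on (0,1), X = 0.266.
Then n_B = 0.734, n_T = 1.27, so y_B = 0.580.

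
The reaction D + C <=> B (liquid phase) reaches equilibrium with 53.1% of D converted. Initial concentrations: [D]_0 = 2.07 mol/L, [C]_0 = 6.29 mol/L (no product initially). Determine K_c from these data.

K_c = 0.218 L/mol

Let X = conversion of D.
Concentrations: [D] = 2.07 − 2.07X; [C] = 6.29 − 2.07X; [B] = 2.07X.
At X = 0.531: [D] = 0.971, [C] = 5.19, [B] = 1.1.
K_c = [B] / ([D] [C]) = 0.218 L/mol.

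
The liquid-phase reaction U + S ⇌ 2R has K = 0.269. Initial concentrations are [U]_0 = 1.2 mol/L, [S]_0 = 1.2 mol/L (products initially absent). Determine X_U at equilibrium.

X = 0.206

Let X = conversion of U; extent ξ = 1.2·X mol/L.
Concentrations: [U] = 1.2 − 1.2X; [S] = 1.2 − 1.2X; [R] = 2.4X.
K = [R]^2 / ([U] [S]).
Setting equal to 0.269 and solving for X on (0,1) gives X = 0.206.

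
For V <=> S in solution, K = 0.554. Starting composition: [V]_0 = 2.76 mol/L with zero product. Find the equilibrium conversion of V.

Let X = conversion of V; extent ξ = 2.76·X mol/L.
Concentrations: [V] = 2.76 − 2.76X; [S] = 2.76X.
K = [S] / ([V]).
Setting equal to 0.554 and solving for X on (0,1) gives X = 0.356.

X = 0.356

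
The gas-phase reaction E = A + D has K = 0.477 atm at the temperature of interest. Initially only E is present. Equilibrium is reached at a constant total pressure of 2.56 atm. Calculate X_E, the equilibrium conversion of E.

Take 1 mol E as basis and let X be its fractional conversion, so ξ = X.
Mole table: n_E = 1 − X; n_A = X; n_D = X.
n_T = Σnᵢ = 1 + X.
y_i = n_i/n_T, p_i = y_i·P. K = p_A p_D / (p_E).
Setting this equal to 0.477 atm and taking the physical root (0 < X < 1) gives X = 0.396.

X = 0.396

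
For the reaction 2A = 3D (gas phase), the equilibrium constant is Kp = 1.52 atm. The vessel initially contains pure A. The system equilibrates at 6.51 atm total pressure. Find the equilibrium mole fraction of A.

Basis: 1 mol A initially; let X = conversion of A. Extent ξ = 0.5X.
Mole table: n_A = 1 − X; n_D = 1.5X.
Summing: n_T = 1 + 0.5X.
y_i = n_i/n_T, p_i = y_i·P. Kp = p_D^3 / (p_A^2).
Equating to 1.52 atm and solving on 0 < X < 1: X = 0.331.
Then n_A = 0.669, n_T = 1.17, so y_A = 0.574.

y_A = 0.574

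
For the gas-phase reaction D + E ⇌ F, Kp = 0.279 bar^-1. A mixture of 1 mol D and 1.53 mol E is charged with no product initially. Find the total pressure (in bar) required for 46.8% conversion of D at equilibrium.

Take 1 mol D as basis and let X be its fractional conversion, so ξ = X.
At extent ξ: n_D = 1 − X; n_E = 1.53 − X; n_F = X.
Total moles n_T = 2.53 − X.
Kp = p_F / (p_D p_E) with p_i = (n_i/n_T)·P.
At X = 0.468: the mole-fraction product g(X) = Π y_i^ν_i = 1.708. Since Kp = g(X)·P^{-1}, P = (g/Kp)^(1/1) = (1.708/0.279)^(1/1) = 6.12 bar.

P = 6.12 bar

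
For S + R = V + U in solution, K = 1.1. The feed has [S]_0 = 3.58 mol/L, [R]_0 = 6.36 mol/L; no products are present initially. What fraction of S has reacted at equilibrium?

Let X = conversion of S; extent ξ = 3.58·X mol/L.
Concentrations: [S] = 3.58 − 3.58X; [R] = 6.36 − 3.58X; [V] = 3.58X; [U] = 3.58X.
K = [V] [U] / ([S] [R]).
This equals 1.1 at X = 0.654 (the root in 0 < X < 1).

X = 0.654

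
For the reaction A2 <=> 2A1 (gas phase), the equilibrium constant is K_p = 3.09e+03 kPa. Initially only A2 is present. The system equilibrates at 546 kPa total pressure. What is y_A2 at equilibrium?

y_A2 = 0.133

Take 1 mol A2 as basis and let X be its fractional conversion, so ξ = X.
Moles: n_A2 = 1 − X; n_A1 = 2X.
n_T = Σnᵢ = 1 + X.
Mole fractions y_i = n_i/n_T; K_p = p_A1^2 / (p_A2) with p_i = y_i·P.
This yields a degree-2 equation in X; solving on (0,1), X = 0.765.
Then n_A2 = 0.235, n_T = 1.77, so y_A2 = 0.133.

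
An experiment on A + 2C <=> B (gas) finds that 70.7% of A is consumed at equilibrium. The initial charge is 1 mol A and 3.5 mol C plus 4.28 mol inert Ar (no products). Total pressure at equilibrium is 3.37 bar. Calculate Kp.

Let X = conversion of A (basis 1 mol A); extent of reaction ξ = X.
Mole table: n_A = 1 − X; n_C = 3.5 − 2X; n_B = X; n_I = 4.28 (inert).
Summing: n_T = 8.78 − 2X.
At X = 0.707: n_A = 0.293, n_C = 2.09, n_B = 0.707, n_T = 7.37.
p_i = (n_i/n_T)·P. Kp = p_B / (p_A p_C^2) = 2.65 bar^-2.

Kp = 2.65 bar^-2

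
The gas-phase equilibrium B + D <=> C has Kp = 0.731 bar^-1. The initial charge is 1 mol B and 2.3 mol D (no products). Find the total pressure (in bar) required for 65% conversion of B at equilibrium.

Basis: 1 mol B initially; let X = conversion of B. Extent ξ = X.
At extent ξ: n_B = 1 − X; n_D = 2.3 − X; n_C = X.
Summing: n_T = 3.3 − X.
Kp = p_C / (p_B p_D) with p_i = (n_i/n_T)·P.
At X = 0.65: the mole-fraction product g(X) = Π y_i^ν_i = 2.983. Since Kp = g(X)·P^{-1}, P = (g/Kp)^(1/1) = (2.983/0.731)^(1/1) = 4.08 bar.

P = 4.08 bar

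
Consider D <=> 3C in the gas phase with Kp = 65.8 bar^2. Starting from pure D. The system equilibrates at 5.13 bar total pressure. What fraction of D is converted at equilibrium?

X = 0.567

Take 1 mol D as basis and let X be its fractional conversion, so ξ = X.
Mole table: n_D = 1 − X; n_C = 3X.
Summing: n_T = 1 + 2X.
y_i = n_i/n_T, p_i = y_i·P. Kp = p_C^3 / (p_D).
Substituting and setting equal to 65.8 bar^2 gives a polynomial in X; the root in (0,1) is X = 0.567.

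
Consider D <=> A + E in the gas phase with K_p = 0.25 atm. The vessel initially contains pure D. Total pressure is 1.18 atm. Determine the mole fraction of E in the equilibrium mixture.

y_E = 0.295

Basis: 1 mol D initially; let X = conversion of D. Extent ξ = X.
At extent ξ: n_D = 1 − X; n_A = X; n_E = X.
Summing: n_T = 1 + X.
With p_i = (n_i/n_T)P, K_p = p_A p_E / (p_D).
This yields a degree-2 equation in X; solving on (0,1), X = 0.418.
Then n_E = 0.418, n_T = 1.42, so y_E = 0.295.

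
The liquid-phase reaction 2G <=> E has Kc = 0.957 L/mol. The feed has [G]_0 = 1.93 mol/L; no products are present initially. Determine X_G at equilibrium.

X = 0.598

Let X = conversion of G; extent ξ = 1.93X/2 mol/L.
Concentrations: [G] = 1.93 − 1.93X; [E] = 0.965X.
Kc = [E] / ([G]^2).
Equating to 0.957 L/mol: the physical root is X = 0.598.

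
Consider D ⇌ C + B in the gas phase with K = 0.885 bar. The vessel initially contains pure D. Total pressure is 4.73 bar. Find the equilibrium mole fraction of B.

Take 1 mol D as basis and let X be its fractional conversion, so ξ = X.
Mole table: n_D = 1 − X; n_C = X; n_B = X.
Total moles n_T = 1 + X.
With p_i = (n_i/n_T)P, K = p_C p_B / (p_D).
Setting this equal to 0.885 bar and taking the physical root (0 < X < 1) gives X = 0.397.
Then n_B = 0.397, n_T = 1.4, so y_B = 0.284.

y_B = 0.284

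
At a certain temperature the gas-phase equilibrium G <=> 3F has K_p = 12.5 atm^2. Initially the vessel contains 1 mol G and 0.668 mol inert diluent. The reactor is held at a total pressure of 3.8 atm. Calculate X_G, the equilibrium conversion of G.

X = 0.486

Basis: 1 mol G initially; let X = conversion of G. Extent ξ = X.
Moles: n_G = 1 − X; n_F = 3X; n_I = 0.668 (inert).
Summing: n_T = 1.67 + 2X.
With p_i = (n_i/n_T)P, K_p = p_F^3 / (p_G).
Setting this equal to 12.5 atm^2 and taking the physical root (0 < X < 1) gives X = 0.486.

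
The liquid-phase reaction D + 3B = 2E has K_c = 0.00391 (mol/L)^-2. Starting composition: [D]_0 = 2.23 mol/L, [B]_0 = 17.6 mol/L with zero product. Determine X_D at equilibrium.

Let X = conversion of D; extent ξ = 2.23·X mol/L.
Concentrations: [D] = 2.23 − 2.23X; [B] = 17.6 − 6.69X; [E] = 4.46X.
K_c = [E]^2 / ([D] [B]^3).
Solving K_c = 0.00391 for X ∈ (0,1): X = 0.627.

X = 0.627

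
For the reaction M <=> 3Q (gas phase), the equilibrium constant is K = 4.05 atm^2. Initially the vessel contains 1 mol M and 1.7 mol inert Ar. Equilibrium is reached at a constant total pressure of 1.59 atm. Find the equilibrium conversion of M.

Let X = conversion of M (basis 1 mol M); extent of reaction ξ = X.
Moles: n_M = 1 − X; n_Q = 3X; n_I = 1.7 (inert).
Total moles n_T = 2.7 + 2X.
Mole fractions y_i = n_i/n_T; K = p_Q^3 / (p_M) with p_i = y_i·P.
Substituting and setting equal to 4.05 atm^2 gives a polynomial in X; the root in (0,1) is X = 0.679.

X = 0.679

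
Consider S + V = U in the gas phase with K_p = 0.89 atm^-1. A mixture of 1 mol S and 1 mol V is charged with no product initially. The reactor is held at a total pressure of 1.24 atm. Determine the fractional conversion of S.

Let X = conversion of S (basis 1 mol S); extent of reaction ξ = X.
Moles: n_S = 1 − X; n_V = 1 − X; n_U = X.
n_T = Σnᵢ = 2 − X.
With p_i = (n_i/n_T)P, K_p = p_U / (p_S p_V).
Substituting and setting equal to 0.89 atm^-1 gives a polynomial in X; the root in (0,1) is X = 0.311.

X = 0.311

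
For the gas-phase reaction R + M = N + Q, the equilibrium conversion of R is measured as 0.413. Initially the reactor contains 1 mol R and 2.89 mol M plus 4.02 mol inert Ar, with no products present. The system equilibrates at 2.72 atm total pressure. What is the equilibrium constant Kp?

Kp = 0.117

Take 1 mol R as basis and let X be its fractional conversion, so ξ = X.
Species balance: n_R = 1 − X; n_M = 2.89 − X; n_N = X; n_Q = X; n_I = 4.02 (inert).
Since Δν = 0, n_T = 7.91 throughout.
At X = 0.413: n_R = 0.587, n_M = 2.48, n_N = 0.413, n_Q = 0.413, n_T = 7.91.
p_i = (n_i/n_T)·P. Kp = p_N p_Q / (p_R p_M) = 0.117.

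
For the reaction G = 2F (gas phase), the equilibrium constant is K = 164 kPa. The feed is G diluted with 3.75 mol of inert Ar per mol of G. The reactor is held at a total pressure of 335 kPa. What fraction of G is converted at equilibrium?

X = 0.544

Take 1 mol G as basis and let X be its fractional conversion, so ξ = X.
Moles: n_G = 1 − X; n_F = 2X; n_I = 3.75 (inert).
n_T = Σnᵢ = 4.75 + X.
y_i = n_i/n_T, p_i = y_i·P. K = p_F^2 / (p_G).
Substituting and setting equal to 164 kPa gives a polynomial in X; the root in (0,1) is X = 0.544.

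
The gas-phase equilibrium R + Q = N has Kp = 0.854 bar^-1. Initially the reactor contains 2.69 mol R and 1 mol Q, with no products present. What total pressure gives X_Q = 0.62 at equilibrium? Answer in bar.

P = 2.83 bar

Let X = conversion of Q (basis 1 mol Q); extent of reaction ξ = X.
Moles: n_R = 2.69 − X; n_Q = 1 − X; n_N = X.
Summing: n_T = 3.69 − X.
Kp = p_N / (p_R p_Q) with p_i = (n_i/n_T)·P.
At X = 0.62: the mole-fraction product g(X) = Π y_i^ν_i = 2.42. Since Kp = g(X)·P^{-1}, P = (g/Kp)^(1/1) = (2.42/0.854)^(1/1) = 2.83 bar.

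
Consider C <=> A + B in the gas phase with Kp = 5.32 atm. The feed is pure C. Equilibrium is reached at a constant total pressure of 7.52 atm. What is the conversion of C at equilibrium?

Let X = conversion of C (basis 1 mol C); extent of reaction ξ = X.
Moles: n_C = 1 − X; n_A = X; n_B = X.
Summing: n_T = 1 + X.
y_i = n_i/n_T, p_i = y_i·P. Kp = p_A p_B / (p_C).
Equating to 5.32 atm and solving on 0 < X < 1: X = 0.644.

X = 0.644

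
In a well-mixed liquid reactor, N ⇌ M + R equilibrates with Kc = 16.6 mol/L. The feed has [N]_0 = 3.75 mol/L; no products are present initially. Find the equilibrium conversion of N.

Let X = conversion of N; extent ξ = 3.75·X mol/L.
Concentrations: [N] = 3.75 − 3.75X; [M] = 3.75X; [R] = 3.75X.
Kc = [M] [R] / ([N]).
Equating to 16.6 mol/L: the physical root is X = 0.840.

X = 0.840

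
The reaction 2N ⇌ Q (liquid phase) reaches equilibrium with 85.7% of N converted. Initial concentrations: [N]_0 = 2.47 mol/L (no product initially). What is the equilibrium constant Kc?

Kc = 8.48 L/mol

Let X = conversion of N.
Concentrations: [N] = 2.47 − 2.47X; [Q] = 1.24X.
At X = 0.857: [N] = 0.353, [Q] = 1.06.
Kc = [Q] / ([N]^2) = 8.48 L/mol.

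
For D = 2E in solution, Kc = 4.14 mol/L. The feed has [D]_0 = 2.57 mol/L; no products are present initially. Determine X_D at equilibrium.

Let X = conversion of D; extent ξ = 2.57·X mol/L.
Concentrations: [D] = 2.57 − 2.57X; [E] = 5.14X.
Kc = [E]^2 / ([D]).
This equals 4.14 at X = 0.464 (the root in 0 < X < 1).

X = 0.464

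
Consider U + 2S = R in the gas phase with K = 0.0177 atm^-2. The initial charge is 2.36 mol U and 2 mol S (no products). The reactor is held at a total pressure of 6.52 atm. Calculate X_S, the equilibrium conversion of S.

X = 0.243

Take 2 mol S as basis and let X be its fractional conversion, so ξ = X.
At extent ξ: n_U = 2.36 − X; n_S = 2 − 2X; n_R = X.
Total moles n_T = 4.36 − 2X.
Mole fractions y_i = n_i/n_T; K = p_R / (p_U p_S^2) with p_i = y_i·P.
This yields a degree-3 equation in X; solving on (0,1), X = 0.243.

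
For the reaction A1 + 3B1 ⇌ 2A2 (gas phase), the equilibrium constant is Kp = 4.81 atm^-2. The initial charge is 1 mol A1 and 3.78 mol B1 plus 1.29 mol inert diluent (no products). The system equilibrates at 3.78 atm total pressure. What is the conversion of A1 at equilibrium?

X = 0.773

Basis: 1 mol A1 initially; let X = conversion of A1. Extent ξ = X.
Mole table: n_A1 = 1 − X; n_B1 = 3.78 − 3X; n_A2 = 2X; n_I = 1.29 (inert).
n_T = Σnᵢ = 6.07 − 2X.
y_i = n_i/n_T, p_i = y_i·P. Kp = p_A2^2 / (p_A1 p_B1^3).
This yields a degree-4 equation in X; solving on (0,1), X = 0.773.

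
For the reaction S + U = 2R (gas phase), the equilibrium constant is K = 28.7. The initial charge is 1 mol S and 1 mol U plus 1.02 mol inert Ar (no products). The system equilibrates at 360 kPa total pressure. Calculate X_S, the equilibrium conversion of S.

Take 1 mol S as basis and let X be its fractional conversion, so ξ = X.
At extent ξ: n_S = 1 − X; n_U = 1 − X; n_R = 2X; n_I = 1.02 (inert).
Total moles n_T = 3.02 (Δν = 0, constant).
With p_i = (n_i/n_T)P, K = p_R^2 / (p_S p_U).
This yields a degree-2 equation in X; solving on (0,1), X = 0.728.

X = 0.728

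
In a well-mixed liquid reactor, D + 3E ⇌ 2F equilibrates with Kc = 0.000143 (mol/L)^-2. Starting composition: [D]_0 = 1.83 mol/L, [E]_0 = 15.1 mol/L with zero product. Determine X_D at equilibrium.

Let X = conversion of D; extent ξ = 1.83·X mol/L.
Concentrations: [D] = 1.83 − 1.83X; [E] = 15.1 − 5.49X; [F] = 3.66X.
Kc = [F]^2 / ([D] [E]^3).
Solving Kc = 0.000143 for X ∈ (0,1): X = 0.206.

X = 0.206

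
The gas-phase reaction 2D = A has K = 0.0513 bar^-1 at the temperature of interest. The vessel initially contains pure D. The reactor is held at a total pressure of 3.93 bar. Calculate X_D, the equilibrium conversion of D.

Take 1 mol D as basis and let X be its fractional conversion, so ξ = 0.5X.
At extent ξ: n_D = 1 − X; n_A = 0.5X.
Total moles n_T = 1 − 0.5X.
With p_i = (n_i/n_T)P, K = p_A / (p_D^2).
Equating to 0.0513 bar^-1 and solving on 0 < X < 1: X = 0.256.

X = 0.256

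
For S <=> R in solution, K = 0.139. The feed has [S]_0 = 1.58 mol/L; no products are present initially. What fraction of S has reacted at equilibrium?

X = 0.122

Let X = conversion of S; extent ξ = 1.58·X mol/L.
Concentrations: [S] = 1.58 − 1.58X; [R] = 1.58X.
K = [R] / ([S]).
This equals 0.139 at X = 0.122 (the root in 0 < X < 1).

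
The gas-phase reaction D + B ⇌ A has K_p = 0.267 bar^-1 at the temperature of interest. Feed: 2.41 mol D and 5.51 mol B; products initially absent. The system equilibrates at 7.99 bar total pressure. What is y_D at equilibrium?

y_D = 0.157

Let X = conversion of D (basis 2.41 mol D); extent of reaction ξ = 2.41X.
At extent ξ: n_D = 2.41 − 2.41X; n_B = 5.51 − 2.41X; n_A = 2.41X.
n_T = Σnᵢ = 7.92 − 2.41X.
With p_i = (n_i/n_T)P, K_p = p_A / (p_D p_B).
Substituting and setting equal to 0.267 bar^-1 gives a polynomial in X; the root in (0,1) is X = 0.574.
Then n_D = 1.03, n_T = 6.54, so y_D = 0.157.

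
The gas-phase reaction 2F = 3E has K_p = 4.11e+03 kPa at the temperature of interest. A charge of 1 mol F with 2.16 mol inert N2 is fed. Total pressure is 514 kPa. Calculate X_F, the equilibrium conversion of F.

Basis: 1 mol F initially; let X = conversion of F. Extent ξ = 0.5X.
Moles: n_F = 1 − X; n_E = 1.5X; n_I = 2.16 (inert).
Total moles n_T = 3.16 + 0.5X.
With p_i = (n_i/n_T)P, K_p = p_E^3 / (p_F^2).
This yields a degree-3 equation in X; solving on (0,1), X = 0.768.

X = 0.768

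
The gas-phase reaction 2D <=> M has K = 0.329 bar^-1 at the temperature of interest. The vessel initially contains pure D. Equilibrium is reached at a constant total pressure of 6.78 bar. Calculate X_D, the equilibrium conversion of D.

Take 1 mol D as basis and let X be its fractional conversion, so ξ = 0.5X.
Moles: n_D = 1 − X; n_M = 0.5X.
n_T = Σnᵢ = 1 − 0.5X.
Mole fractions y_i = n_i/n_T; K = p_M / (p_D^2) with p_i = y_i·P.
Equating to 0.329 bar^-1 and solving on 0 < X < 1: X = 0.683.

X = 0.683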